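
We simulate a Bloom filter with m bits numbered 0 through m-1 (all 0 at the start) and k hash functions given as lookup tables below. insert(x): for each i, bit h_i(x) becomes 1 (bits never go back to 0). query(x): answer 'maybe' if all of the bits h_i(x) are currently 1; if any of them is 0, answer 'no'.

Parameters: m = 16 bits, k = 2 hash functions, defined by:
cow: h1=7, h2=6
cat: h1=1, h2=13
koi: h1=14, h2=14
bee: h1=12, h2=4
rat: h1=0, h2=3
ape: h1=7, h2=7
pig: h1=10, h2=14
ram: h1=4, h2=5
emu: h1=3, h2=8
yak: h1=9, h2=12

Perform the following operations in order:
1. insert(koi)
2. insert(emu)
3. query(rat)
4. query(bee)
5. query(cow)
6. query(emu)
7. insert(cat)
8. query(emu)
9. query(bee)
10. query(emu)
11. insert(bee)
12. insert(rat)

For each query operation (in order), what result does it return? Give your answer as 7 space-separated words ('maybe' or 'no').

Start: bits=0000000000000000
Op 1: insert koi -> sets bits 14 -> bits=0000000000000010
Op 2: insert emu -> sets bits 3 8 -> bits=0001000010000010
Op 3: query rat -> checks bit0=0, bit3=1 (has a 0) -> no
Op 4: query bee -> checks bit4=0, bit12=0 (has a 0) -> no
Op 5: query cow -> checks bit6=0, bit7=0 (has a 0) -> no
Op 6: query emu -> checks bit3=1, bit8=1 (all 1) -> maybe
Op 7: insert cat -> sets bits 1 13 -> bits=0101000010000110
Op 8: query emu -> checks bit3=1, bit8=1 (all 1) -> maybe
Op 9: query bee -> checks bit4=0, bit12=0 (has a 0) -> no
Op 10: query emu -> checks bit3=1, bit8=1 (all 1) -> maybe
Op 11: insert bee -> sets bits 4 12 -> bits=0101100010001110
Op 12: insert rat -> sets bits 0 3 -> bits=1101100010001110
Query results in order: no no no maybe maybe no maybe

Answer: no no no maybe maybe no maybe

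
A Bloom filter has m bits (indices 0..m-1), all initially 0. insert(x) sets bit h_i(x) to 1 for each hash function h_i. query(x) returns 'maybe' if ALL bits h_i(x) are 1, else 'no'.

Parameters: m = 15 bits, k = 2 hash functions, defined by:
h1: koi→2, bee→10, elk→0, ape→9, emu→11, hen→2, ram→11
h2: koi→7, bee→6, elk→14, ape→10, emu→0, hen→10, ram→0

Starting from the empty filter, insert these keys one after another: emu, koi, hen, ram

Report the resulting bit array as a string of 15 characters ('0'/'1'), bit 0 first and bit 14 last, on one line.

Answer: 101000010011000

Derivation:
Start: bits=000000000000000
After insert 'emu': sets bits 0 11 -> bits=100000000001000
After insert 'koi': sets bits 2 7 -> bits=101000010001000
After insert 'hen': sets bits 2 10 -> bits=101000010011000
After insert 'ram': sets bits 0 11 -> bits=101000010011000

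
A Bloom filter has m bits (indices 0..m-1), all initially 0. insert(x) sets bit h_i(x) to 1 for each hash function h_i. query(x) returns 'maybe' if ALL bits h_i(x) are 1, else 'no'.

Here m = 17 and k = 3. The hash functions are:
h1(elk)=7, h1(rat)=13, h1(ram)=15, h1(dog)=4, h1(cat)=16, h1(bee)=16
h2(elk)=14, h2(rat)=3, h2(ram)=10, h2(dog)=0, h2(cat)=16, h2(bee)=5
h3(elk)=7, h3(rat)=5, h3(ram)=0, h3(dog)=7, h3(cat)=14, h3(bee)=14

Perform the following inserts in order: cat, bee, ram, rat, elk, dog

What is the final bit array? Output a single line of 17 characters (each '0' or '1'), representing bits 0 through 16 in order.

Start: bits=00000000000000000
After insert 'cat': sets bits 14 16 -> bits=00000000000000101
After insert 'bee': sets bits 5 14 16 -> bits=00000100000000101
After insert 'ram': sets bits 0 10 15 -> bits=10000100001000111
After insert 'rat': sets bits 3 5 13 -> bits=10010100001001111
After insert 'elk': sets bits 7 14 -> bits=10010101001001111
After insert 'dog': sets bits 0 4 7 -> bits=10011101001001111

Answer: 10011101001001111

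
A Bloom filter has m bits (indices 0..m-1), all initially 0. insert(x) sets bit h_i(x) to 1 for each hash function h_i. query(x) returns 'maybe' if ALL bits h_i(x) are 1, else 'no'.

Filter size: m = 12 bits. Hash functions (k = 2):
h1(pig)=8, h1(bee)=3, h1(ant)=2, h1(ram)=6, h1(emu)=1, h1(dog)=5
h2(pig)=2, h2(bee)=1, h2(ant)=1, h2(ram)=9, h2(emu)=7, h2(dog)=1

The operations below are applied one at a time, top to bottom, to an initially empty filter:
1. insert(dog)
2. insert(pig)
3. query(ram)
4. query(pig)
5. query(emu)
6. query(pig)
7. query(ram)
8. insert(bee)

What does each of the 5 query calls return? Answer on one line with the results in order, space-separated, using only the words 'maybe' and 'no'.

Answer: no maybe no maybe no

Derivation:
Start: bits=000000000000
Op 1: insert dog -> sets bits 1 5 -> bits=010001000000
Op 2: insert pig -> sets bits 2 8 -> bits=011001001000
Op 3: query ram -> checks bit6=0, bit9=0 (has a 0) -> no
Op 4: query pig -> checks bit2=1, bit8=1 (all 1) -> maybe
Op 5: query emu -> checks bit1=1, bit7=0 (has a 0) -> no
Op 6: query pig -> checks bit2=1, bit8=1 (all 1) -> maybe
Op 7: query ram -> checks bit6=0, bit9=0 (has a 0) -> no
Op 8: insert bee -> sets bits 1 3 -> bits=011101001000
Query results in order: no maybe no maybe no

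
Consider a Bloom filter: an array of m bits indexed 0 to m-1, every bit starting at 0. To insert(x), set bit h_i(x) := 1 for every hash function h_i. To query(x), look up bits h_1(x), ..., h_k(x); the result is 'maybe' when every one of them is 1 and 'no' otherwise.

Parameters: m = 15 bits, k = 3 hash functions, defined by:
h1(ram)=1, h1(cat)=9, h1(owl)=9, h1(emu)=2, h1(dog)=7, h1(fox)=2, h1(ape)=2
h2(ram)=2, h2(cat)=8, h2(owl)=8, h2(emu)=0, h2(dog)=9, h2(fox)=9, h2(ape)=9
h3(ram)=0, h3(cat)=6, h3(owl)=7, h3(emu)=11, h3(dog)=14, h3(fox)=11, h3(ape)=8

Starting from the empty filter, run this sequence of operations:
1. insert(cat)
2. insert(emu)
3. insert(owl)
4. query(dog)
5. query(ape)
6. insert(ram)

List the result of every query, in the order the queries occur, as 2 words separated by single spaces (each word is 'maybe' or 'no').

Answer: no maybe

Derivation:
Start: bits=000000000000000
Op 1: insert cat -> sets bits 6 8 9 -> bits=000000101100000
Op 2: insert emu -> sets bits 0 2 11 -> bits=101000101101000
Op 3: insert owl -> sets bits 7 8 9 -> bits=101000111101000
Op 4: query dog -> checks bit7=1, bit9=1, bit14=0 (has a 0) -> no
Op 5: query ape -> checks bit2=1, bit8=1, bit9=1 (all 1) -> maybe
Op 6: insert ram -> sets bits 0 1 2 -> bits=111000111101000
Query results in order: no maybe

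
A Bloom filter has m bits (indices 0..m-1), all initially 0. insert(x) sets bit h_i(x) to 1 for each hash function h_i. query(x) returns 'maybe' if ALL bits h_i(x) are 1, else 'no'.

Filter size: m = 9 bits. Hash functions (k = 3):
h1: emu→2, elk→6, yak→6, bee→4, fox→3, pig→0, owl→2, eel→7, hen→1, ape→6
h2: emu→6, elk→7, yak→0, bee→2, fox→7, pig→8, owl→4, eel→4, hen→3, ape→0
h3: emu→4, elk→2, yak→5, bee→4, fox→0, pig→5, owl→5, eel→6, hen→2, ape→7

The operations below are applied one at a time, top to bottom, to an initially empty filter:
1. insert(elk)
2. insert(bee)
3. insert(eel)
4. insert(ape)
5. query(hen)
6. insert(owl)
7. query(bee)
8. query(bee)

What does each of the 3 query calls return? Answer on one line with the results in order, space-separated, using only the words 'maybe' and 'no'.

Answer: no maybe maybe

Derivation:
Start: bits=000000000
Op 1: insert elk -> sets bits 2 6 7 -> bits=001000110
Op 2: insert bee -> sets bits 2 4 -> bits=001010110
Op 3: insert eel -> sets bits 4 6 7 -> bits=001010110
Op 4: insert ape -> sets bits 0 6 7 -> bits=101010110
Op 5: query hen -> checks bit1=0, bit2=1, bit3=0 (has a 0) -> no
Op 6: insert owl -> sets bits 2 4 5 -> bits=101011110
Op 7: query bee -> checks bit2=1, bit4=1 (all 1) -> maybe
Op 8: query bee -> checks bit2=1, bit4=1 (all 1) -> maybe
Query results in order: no maybe maybe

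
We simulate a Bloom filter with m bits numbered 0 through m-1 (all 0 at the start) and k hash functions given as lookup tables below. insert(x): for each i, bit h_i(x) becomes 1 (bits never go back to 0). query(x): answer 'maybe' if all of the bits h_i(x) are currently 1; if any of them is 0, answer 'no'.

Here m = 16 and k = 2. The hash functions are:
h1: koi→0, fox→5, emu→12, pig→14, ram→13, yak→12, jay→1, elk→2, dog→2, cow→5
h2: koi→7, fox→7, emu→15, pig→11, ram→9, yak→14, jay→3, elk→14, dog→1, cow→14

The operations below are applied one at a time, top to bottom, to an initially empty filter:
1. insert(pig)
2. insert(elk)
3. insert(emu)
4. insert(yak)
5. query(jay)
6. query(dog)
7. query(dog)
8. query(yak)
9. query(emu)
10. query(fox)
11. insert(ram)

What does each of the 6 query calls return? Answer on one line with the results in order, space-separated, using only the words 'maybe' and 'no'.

Start: bits=0000000000000000
Op 1: insert pig -> sets bits 11 14 -> bits=0000000000010010
Op 2: insert elk -> sets bits 2 14 -> bits=0010000000010010
Op 3: insert emu -> sets bits 12 15 -> bits=0010000000011011
Op 4: insert yak -> sets bits 12 14 -> bits=0010000000011011
Op 5: query jay -> checks bit1=0, bit3=0 (has a 0) -> no
Op 6: query dog -> checks bit1=0, bit2=1 (has a 0) -> no
Op 7: query dog -> checks bit1=0, bit2=1 (has a 0) -> no
Op 8: query yak -> checks bit12=1, bit14=1 (all 1) -> maybe
Op 9: query emu -> checks bit12=1, bit15=1 (all 1) -> maybe
Op 10: query fox -> checks bit5=0, bit7=0 (has a 0) -> no
Op 11: insert ram -> sets bits 9 13 -> bits=0010000001011111
Query results in order: no no no maybe maybe no

Answer: no no no maybe maybe no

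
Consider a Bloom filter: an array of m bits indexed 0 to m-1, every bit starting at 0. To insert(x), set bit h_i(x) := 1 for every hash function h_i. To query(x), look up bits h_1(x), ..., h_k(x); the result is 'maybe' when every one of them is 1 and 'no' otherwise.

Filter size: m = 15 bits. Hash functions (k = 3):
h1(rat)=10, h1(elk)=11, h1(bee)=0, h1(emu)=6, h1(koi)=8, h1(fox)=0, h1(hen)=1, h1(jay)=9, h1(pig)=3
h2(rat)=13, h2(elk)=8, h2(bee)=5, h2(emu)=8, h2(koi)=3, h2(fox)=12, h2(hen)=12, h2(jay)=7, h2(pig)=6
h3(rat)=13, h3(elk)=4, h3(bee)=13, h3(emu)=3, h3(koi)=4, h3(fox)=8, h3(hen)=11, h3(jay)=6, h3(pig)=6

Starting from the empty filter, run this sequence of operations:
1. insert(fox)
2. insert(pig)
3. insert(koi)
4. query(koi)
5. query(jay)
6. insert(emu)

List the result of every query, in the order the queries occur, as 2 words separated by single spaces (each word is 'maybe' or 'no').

Start: bits=000000000000000
Op 1: insert fox -> sets bits 0 8 12 -> bits=100000001000100
Op 2: insert pig -> sets bits 3 6 -> bits=100100101000100
Op 3: insert koi -> sets bits 3 4 8 -> bits=100110101000100
Op 4: query koi -> checks bit3=1, bit4=1, bit8=1 (all 1) -> maybe
Op 5: query jay -> checks bit6=1, bit7=0, bit9=0 (has a 0) -> no
Op 6: insert emu -> sets bits 3 6 8 -> bits=100110101000100
Query results in order: maybe no

Answer: maybe no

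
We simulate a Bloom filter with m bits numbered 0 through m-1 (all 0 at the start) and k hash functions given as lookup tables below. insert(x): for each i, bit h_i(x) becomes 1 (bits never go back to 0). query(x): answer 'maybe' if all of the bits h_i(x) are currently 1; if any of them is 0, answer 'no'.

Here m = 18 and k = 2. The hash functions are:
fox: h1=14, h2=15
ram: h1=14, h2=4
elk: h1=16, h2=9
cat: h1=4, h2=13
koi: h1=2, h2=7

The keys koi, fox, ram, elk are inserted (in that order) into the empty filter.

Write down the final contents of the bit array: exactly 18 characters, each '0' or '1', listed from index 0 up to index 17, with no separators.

Answer: 001010010100001110

Derivation:
Start: bits=000000000000000000
After insert 'koi': sets bits 2 7 -> bits=001000010000000000
After insert 'fox': sets bits 14 15 -> bits=001000010000001100
After insert 'ram': sets bits 4 14 -> bits=001010010000001100
After insert 'elk': sets bits 9 16 -> bits=001010010100001110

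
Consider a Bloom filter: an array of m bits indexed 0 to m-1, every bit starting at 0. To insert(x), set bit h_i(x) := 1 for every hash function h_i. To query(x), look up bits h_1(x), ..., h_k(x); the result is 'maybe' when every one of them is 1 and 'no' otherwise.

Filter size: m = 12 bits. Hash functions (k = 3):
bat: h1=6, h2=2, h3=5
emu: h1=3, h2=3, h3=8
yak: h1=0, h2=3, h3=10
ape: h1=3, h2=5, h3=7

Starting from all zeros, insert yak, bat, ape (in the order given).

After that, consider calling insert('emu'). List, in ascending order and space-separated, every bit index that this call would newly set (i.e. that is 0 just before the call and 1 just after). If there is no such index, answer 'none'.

Answer: 8

Derivation:
Start: bits=000000000000
After insert 'yak': sets bits 0 3 10 -> bits=100100000010
After insert 'bat': sets bits 2 5 6 -> bits=101101100010
After insert 'ape': sets bits 3 5 7 -> bits=101101110010
insert 'emu' would touch bits 3 8; currently bit3=1, bit8=0
Bits that are 0 among those (would change 0->1): 8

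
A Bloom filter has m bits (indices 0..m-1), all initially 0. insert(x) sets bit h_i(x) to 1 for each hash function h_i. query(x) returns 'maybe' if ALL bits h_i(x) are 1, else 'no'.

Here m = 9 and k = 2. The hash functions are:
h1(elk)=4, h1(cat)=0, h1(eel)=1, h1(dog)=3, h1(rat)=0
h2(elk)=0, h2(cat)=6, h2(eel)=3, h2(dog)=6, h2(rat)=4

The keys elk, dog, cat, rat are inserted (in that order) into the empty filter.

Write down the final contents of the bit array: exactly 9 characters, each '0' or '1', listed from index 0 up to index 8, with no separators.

Answer: 100110100

Derivation:
Start: bits=000000000
After insert 'elk': sets bits 0 4 -> bits=100010000
After insert 'dog': sets bits 3 6 -> bits=100110100
After insert 'cat': sets bits 0 6 -> bits=100110100
After insert 'rat': sets bits 0 4 -> bits=100110100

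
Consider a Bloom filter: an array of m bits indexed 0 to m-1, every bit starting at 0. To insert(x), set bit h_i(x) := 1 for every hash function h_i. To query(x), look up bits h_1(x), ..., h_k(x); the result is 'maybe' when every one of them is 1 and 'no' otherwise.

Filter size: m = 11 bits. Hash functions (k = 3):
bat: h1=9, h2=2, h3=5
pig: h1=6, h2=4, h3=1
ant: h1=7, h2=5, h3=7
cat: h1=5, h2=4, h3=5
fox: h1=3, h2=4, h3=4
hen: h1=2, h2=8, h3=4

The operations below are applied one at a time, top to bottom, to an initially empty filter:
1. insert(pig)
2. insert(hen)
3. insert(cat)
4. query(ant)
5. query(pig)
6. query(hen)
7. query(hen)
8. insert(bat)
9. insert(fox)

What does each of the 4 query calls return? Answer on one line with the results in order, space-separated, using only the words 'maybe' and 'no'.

Start: bits=00000000000
Op 1: insert pig -> sets bits 1 4 6 -> bits=01001010000
Op 2: insert hen -> sets bits 2 4 8 -> bits=01101010100
Op 3: insert cat -> sets bits 4 5 -> bits=01101110100
Op 4: query ant -> checks bit5=1, bit7=0 (has a 0) -> no
Op 5: query pig -> checks bit1=1, bit4=1, bit6=1 (all 1) -> maybe
Op 6: query hen -> checks bit2=1, bit4=1, bit8=1 (all 1) -> maybe
Op 7: query hen -> checks bit2=1, bit4=1, bit8=1 (all 1) -> maybe
Op 8: insert bat -> sets bits 2 5 9 -> bits=01101110110
Op 9: insert fox -> sets bits 3 4 -> bits=01111110110
Query results in order: no maybe maybe maybe

Answer: no maybe maybe maybe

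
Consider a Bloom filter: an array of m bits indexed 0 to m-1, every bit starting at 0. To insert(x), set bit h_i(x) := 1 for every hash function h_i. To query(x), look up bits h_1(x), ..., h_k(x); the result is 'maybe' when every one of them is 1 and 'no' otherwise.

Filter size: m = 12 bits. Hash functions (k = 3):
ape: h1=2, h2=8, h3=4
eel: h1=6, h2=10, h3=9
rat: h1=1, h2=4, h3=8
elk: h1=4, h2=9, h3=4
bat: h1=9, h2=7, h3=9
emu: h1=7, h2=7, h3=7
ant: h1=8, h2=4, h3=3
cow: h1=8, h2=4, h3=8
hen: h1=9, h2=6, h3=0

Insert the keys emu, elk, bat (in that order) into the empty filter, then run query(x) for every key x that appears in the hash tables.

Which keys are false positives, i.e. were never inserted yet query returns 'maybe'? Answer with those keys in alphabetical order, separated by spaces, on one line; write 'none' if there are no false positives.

Answer: none

Derivation:
Start: bits=000000000000
After insert 'emu': sets bits 7 -> bits=000000010000
After insert 'elk': sets bits 4 9 -> bits=000010010100
After insert 'bat': sets bits 7 9 -> bits=000010010100
Not inserted: ant ape cow eel hen rat — query each against bits=000010010100:
query ant: checks bit3=0, bit4=1, bit8=0 (has a 0) -> no => not a false positive
query ape: checks bit2=0, bit4=1, bit8=0 (has a 0) -> no => not a false positive
query cow: checks bit4=1, bit8=0 (has a 0) -> no => not a false positive
query eel: checks bit6=0, bit9=1, bit10=0 (has a 0) -> no => not a false positive
query hen: checks bit0=0, bit6=0, bit9=1 (has a 0) -> no => not a false positive
query rat: checks bit1=0, bit4=1, bit8=0 (has a 0) -> no => not a false positive
False positives (alphabetical): none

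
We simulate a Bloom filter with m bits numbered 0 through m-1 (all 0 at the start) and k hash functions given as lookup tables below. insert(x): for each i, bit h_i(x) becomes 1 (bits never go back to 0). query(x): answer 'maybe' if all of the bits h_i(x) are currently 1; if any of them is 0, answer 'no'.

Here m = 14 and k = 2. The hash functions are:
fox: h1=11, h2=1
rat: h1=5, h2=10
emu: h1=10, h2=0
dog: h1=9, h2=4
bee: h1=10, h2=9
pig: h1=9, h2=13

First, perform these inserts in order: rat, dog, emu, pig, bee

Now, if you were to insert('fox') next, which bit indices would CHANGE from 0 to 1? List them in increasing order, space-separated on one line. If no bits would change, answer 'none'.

Start: bits=00000000000000
After insert 'rat': sets bits 5 10 -> bits=00000100001000
After insert 'dog': sets bits 4 9 -> bits=00001100011000
After insert 'emu': sets bits 0 10 -> bits=10001100011000
After insert 'pig': sets bits 9 13 -> bits=10001100011001
After insert 'bee': sets bits 9 10 -> bits=10001100011001
insert 'fox' would touch bits 1 11; currently bit1=0, bit11=0
Bits that are 0 among those (would change 0->1): 1 11

Answer: 1 11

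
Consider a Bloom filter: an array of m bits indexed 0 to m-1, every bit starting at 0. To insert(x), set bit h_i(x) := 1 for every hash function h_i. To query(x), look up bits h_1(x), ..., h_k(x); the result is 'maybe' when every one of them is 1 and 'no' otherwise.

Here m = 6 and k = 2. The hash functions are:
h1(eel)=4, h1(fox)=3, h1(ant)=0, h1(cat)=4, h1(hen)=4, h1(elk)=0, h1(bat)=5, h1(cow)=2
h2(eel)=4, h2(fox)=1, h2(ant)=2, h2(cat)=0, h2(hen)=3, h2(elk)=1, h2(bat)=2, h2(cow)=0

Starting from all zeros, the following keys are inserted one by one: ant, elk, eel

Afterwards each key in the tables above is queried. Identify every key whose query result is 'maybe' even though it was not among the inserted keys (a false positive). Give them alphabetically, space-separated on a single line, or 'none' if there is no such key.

Answer: cat cow

Derivation:
Start: bits=000000
After insert 'ant': sets bits 0 2 -> bits=101000
After insert 'elk': sets bits 0 1 -> bits=111000
After insert 'eel': sets bits 4 -> bits=111010
Not inserted: bat cat cow fox hen — query each against bits=111010:
query bat: checks bit2=1, bit5=0 (has a 0) -> no => not a false positive
query cat: checks bit0=1, bit4=1 (all 1) -> maybe => FALSE POSITIVE
query cow: checks bit0=1, bit2=1 (all 1) -> maybe => FALSE POSITIVE
query fox: checks bit1=1, bit3=0 (has a 0) -> no => not a false positive
query hen: checks bit3=0, bit4=1 (has a 0) -> no => not a false positive
False positives (alphabetical): cat cow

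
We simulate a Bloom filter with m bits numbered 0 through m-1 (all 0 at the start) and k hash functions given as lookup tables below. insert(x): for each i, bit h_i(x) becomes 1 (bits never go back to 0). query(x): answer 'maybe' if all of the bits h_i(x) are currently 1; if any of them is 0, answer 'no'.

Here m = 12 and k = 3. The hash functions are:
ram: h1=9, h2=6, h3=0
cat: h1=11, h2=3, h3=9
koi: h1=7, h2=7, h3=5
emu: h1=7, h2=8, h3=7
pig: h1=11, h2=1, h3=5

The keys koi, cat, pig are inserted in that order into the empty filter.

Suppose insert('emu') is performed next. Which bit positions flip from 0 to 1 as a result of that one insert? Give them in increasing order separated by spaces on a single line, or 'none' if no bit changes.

Answer: 8

Derivation:
Start: bits=000000000000
After insert 'koi': sets bits 5 7 -> bits=000001010000
After insert 'cat': sets bits 3 9 11 -> bits=000101010101
After insert 'pig': sets bits 1 5 11 -> bits=010101010101
insert 'emu' would touch bits 7 8; currently bit7=1, bit8=0
Bits that are 0 among those (would change 0->1): 8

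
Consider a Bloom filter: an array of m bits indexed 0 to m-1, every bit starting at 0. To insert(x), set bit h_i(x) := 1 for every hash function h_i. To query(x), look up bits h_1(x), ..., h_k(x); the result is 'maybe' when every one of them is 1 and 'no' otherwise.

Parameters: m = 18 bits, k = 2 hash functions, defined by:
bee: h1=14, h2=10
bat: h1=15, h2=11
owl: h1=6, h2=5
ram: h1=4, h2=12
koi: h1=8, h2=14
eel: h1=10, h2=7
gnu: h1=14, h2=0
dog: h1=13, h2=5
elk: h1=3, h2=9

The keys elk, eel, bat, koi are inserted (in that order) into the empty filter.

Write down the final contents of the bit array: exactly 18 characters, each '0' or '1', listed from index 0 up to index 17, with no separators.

Answer: 000100011111001100

Derivation:
Start: bits=000000000000000000
After insert 'elk': sets bits 3 9 -> bits=000100000100000000
After insert 'eel': sets bits 7 10 -> bits=000100010110000000
After insert 'bat': sets bits 11 15 -> bits=000100010111000100
After insert 'koi': sets bits 8 14 -> bits=000100011111001100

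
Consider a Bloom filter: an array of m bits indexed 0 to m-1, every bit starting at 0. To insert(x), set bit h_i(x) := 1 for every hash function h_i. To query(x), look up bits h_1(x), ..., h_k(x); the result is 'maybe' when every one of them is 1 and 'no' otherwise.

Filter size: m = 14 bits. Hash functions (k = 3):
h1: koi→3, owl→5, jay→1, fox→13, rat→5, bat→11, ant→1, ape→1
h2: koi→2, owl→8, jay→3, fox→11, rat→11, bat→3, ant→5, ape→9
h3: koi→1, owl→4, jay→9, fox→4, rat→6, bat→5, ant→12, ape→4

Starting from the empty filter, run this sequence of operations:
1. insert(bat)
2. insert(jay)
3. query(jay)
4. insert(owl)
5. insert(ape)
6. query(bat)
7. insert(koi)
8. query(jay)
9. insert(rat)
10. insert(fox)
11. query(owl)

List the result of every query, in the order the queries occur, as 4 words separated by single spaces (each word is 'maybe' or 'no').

Answer: maybe maybe maybe maybe

Derivation:
Start: bits=00000000000000
Op 1: insert bat -> sets bits 3 5 11 -> bits=00010100000100
Op 2: insert jay -> sets bits 1 3 9 -> bits=01010100010100
Op 3: query jay -> checks bit1=1, bit3=1, bit9=1 (all 1) -> maybe
Op 4: insert owl -> sets bits 4 5 8 -> bits=01011100110100
Op 5: insert ape -> sets bits 1 4 9 -> bits=01011100110100
Op 6: query bat -> checks bit3=1, bit5=1, bit11=1 (all 1) -> maybe
Op 7: insert koi -> sets bits 1 2 3 -> bits=01111100110100
Op 8: query jay -> checks bit1=1, bit3=1, bit9=1 (all 1) -> maybe
Op 9: insert rat -> sets bits 5 6 11 -> bits=01111110110100
Op 10: insert fox -> sets bits 4 11 13 -> bits=01111110110101
Op 11: query owl -> checks bit4=1, bit5=1, bit8=1 (all 1) -> maybe
Query results in order: maybe maybe maybe maybe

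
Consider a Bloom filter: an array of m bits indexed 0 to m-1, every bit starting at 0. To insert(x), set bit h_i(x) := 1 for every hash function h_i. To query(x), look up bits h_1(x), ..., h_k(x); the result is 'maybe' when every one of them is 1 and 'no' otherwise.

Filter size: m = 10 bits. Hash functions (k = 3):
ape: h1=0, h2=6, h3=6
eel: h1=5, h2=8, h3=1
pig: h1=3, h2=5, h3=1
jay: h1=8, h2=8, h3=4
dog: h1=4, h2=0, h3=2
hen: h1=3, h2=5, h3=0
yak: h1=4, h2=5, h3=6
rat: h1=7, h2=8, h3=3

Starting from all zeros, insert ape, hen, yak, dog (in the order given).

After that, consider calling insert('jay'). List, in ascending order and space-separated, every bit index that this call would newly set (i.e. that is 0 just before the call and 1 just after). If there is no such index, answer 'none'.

Answer: 8

Derivation:
Start: bits=0000000000
After insert 'ape': sets bits 0 6 -> bits=1000001000
After insert 'hen': sets bits 0 3 5 -> bits=1001011000
After insert 'yak': sets bits 4 5 6 -> bits=1001111000
After insert 'dog': sets bits 0 2 4 -> bits=1011111000
insert 'jay' would touch bits 4 8; currently bit4=1, bit8=0
Bits that are 0 among those (would change 0->1): 8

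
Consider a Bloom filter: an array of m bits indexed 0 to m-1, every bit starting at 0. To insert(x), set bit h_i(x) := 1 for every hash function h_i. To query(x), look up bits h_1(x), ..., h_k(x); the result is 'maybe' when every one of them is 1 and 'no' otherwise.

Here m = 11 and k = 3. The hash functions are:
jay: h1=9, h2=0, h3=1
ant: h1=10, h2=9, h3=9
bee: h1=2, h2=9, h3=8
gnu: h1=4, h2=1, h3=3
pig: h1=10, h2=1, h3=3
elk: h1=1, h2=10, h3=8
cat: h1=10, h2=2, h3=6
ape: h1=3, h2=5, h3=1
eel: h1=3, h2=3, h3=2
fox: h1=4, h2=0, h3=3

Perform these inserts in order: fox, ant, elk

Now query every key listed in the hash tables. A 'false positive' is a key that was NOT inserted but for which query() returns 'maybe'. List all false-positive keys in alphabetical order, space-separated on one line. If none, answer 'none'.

Start: bits=00000000000
After insert 'fox': sets bits 0 3 4 -> bits=10011000000
After insert 'ant': sets bits 9 10 -> bits=10011000011
After insert 'elk': sets bits 1 8 10 -> bits=11011000111
Not inserted: ape bee cat eel gnu jay pig — query each against bits=11011000111:
query ape: checks bit1=1, bit3=1, bit5=0 (has a 0) -> no => not a false positive
query bee: checks bit2=0, bit8=1, bit9=1 (has a 0) -> no => not a false positive
query cat: checks bit2=0, bit6=0, bit10=1 (has a 0) -> no => not a false positive
query eel: checks bit2=0, bit3=1 (has a 0) -> no => not a false positive
query gnu: checks bit1=1, bit3=1, bit4=1 (all 1) -> maybe => FALSE POSITIVE
query jay: checks bit0=1, bit1=1, bit9=1 (all 1) -> maybe => FALSE POSITIVE
query pig: checks bit1=1, bit3=1, bit10=1 (all 1) -> maybe => FALSE POSITIVE
False positives (alphabetical): gnu jay pig

Answer: gnu jay pig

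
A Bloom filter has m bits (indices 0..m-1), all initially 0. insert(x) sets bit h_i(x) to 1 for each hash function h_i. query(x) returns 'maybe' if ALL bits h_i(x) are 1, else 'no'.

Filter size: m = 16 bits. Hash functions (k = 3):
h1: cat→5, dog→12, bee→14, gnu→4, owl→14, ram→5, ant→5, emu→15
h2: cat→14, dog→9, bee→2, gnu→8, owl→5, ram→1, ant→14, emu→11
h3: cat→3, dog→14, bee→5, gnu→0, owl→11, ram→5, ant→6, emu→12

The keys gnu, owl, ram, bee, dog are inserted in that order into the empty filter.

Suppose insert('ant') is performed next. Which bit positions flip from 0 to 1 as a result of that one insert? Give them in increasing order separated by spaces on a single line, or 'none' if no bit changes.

Start: bits=0000000000000000
After insert 'gnu': sets bits 0 4 8 -> bits=1000100010000000
After insert 'owl': sets bits 5 11 14 -> bits=1000110010010010
After insert 'ram': sets bits 1 5 -> bits=1100110010010010
After insert 'bee': sets bits 2 5 14 -> bits=1110110010010010
After insert 'dog': sets bits 9 12 14 -> bits=1110110011011010
insert 'ant' would touch bits 5 6 14; currently bit5=1, bit6=0, bit14=1
Bits that are 0 among those (would change 0->1): 6

Answer: 6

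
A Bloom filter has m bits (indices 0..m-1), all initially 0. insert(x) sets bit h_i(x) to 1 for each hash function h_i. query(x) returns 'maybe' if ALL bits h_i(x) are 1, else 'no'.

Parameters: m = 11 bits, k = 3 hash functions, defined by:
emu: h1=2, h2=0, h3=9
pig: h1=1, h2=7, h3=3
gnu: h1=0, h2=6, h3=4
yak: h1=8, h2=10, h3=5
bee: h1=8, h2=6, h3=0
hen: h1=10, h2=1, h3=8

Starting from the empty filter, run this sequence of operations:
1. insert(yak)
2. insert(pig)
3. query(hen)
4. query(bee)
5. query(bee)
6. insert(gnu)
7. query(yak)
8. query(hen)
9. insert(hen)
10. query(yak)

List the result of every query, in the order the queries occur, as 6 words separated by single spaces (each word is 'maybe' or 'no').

Answer: maybe no no maybe maybe maybe

Derivation:
Start: bits=00000000000
Op 1: insert yak -> sets bits 5 8 10 -> bits=00000100101
Op 2: insert pig -> sets bits 1 3 7 -> bits=01010101101
Op 3: query hen -> checks bit1=1, bit8=1, bit10=1 (all 1) -> maybe
Op 4: query bee -> checks bit0=0, bit6=0, bit8=1 (has a 0) -> no
Op 5: query bee -> checks bit0=0, bit6=0, bit8=1 (has a 0) -> no
Op 6: insert gnu -> sets bits 0 4 6 -> bits=11011111101
Op 7: query yak -> checks bit5=1, bit8=1, bit10=1 (all 1) -> maybe
Op 8: query hen -> checks bit1=1, bit8=1, bit10=1 (all 1) -> maybe
Op 9: insert hen -> sets bits 1 8 10 -> bits=11011111101
Op 10: query yak -> checks bit5=1, bit8=1, bit10=1 (all 1) -> maybe
Query results in order: maybe no no maybe maybe maybe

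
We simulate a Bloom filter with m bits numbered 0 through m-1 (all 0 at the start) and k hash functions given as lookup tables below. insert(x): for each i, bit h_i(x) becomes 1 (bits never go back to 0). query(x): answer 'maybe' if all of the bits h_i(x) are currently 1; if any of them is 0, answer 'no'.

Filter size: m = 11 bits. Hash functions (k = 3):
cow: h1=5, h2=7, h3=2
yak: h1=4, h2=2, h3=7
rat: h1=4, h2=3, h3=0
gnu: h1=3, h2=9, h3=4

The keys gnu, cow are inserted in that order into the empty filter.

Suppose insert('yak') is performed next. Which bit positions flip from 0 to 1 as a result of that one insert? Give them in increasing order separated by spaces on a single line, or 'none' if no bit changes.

Answer: none

Derivation:
Start: bits=00000000000
After insert 'gnu': sets bits 3 4 9 -> bits=00011000010
After insert 'cow': sets bits 2 5 7 -> bits=00111101010
insert 'yak' would touch bits 2 4 7; currently bit2=1, bit4=1, bit7=1
Bits that are 0 among those (would change 0->1): none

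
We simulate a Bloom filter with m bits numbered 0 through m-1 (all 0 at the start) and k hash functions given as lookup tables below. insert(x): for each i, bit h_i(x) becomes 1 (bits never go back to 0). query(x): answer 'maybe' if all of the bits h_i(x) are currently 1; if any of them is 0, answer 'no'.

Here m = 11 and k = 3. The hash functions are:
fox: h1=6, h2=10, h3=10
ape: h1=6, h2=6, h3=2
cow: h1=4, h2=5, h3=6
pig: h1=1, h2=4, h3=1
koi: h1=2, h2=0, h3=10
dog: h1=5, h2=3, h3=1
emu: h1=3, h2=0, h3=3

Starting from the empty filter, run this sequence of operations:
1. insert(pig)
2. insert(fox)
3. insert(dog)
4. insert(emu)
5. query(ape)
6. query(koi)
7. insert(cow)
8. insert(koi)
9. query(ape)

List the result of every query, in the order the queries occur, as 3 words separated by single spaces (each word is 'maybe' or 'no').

Answer: no no maybe

Derivation:
Start: bits=00000000000
Op 1: insert pig -> sets bits 1 4 -> bits=01001000000
Op 2: insert fox -> sets bits 6 10 -> bits=01001010001
Op 3: insert dog -> sets bits 1 3 5 -> bits=01011110001
Op 4: insert emu -> sets bits 0 3 -> bits=11011110001
Op 5: query ape -> checks bit2=0, bit6=1 (has a 0) -> no
Op 6: query koi -> checks bit0=1, bit2=0, bit10=1 (has a 0) -> no
Op 7: insert cow -> sets bits 4 5 6 -> bits=11011110001
Op 8: insert koi -> sets bits 0 2 10 -> bits=11111110001
Op 9: query ape -> checks bit2=1, bit6=1 (all 1) -> maybe
Query results in order: no no maybe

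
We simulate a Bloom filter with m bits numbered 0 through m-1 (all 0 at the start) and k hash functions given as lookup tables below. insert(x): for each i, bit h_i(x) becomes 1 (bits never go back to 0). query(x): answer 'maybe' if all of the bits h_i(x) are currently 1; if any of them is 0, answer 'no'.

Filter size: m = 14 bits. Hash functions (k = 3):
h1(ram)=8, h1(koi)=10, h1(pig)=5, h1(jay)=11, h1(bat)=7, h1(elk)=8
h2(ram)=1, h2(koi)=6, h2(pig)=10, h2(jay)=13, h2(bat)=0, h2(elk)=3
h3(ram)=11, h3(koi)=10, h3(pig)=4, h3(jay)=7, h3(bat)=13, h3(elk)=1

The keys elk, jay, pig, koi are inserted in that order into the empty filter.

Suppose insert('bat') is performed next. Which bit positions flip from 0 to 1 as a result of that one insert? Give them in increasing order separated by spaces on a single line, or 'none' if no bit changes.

Answer: 0

Derivation:
Start: bits=00000000000000
After insert 'elk': sets bits 1 3 8 -> bits=01010000100000
After insert 'jay': sets bits 7 11 13 -> bits=01010001100101
After insert 'pig': sets bits 4 5 10 -> bits=01011101101101
After insert 'koi': sets bits 6 10 -> bits=01011111101101
insert 'bat' would touch bits 0 7 13; currently bit0=0, bit7=1, bit13=1
Bits that are 0 among those (would change 0->1): 0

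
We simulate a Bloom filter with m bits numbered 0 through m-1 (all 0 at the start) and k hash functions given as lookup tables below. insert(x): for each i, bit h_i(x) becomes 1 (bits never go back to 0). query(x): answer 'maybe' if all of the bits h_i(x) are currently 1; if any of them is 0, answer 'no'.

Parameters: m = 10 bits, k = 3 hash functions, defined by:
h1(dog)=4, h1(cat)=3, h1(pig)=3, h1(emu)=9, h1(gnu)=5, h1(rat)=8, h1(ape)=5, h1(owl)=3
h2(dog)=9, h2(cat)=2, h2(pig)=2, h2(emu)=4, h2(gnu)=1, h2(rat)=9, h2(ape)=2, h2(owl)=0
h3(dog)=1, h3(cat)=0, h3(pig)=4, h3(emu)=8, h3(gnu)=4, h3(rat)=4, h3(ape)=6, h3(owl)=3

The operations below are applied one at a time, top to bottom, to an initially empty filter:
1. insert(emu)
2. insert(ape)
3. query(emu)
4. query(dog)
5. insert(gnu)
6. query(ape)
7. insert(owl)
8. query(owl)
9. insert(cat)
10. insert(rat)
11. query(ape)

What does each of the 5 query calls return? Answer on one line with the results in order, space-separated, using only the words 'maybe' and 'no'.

Start: bits=0000000000
Op 1: insert emu -> sets bits 4 8 9 -> bits=0000100011
Op 2: insert ape -> sets bits 2 5 6 -> bits=0010111011
Op 3: query emu -> checks bit4=1, bit8=1, bit9=1 (all 1) -> maybe
Op 4: query dog -> checks bit1=0, bit4=1, bit9=1 (has a 0) -> no
Op 5: insert gnu -> sets bits 1 4 5 -> bits=0110111011
Op 6: query ape -> checks bit2=1, bit5=1, bit6=1 (all 1) -> maybe
Op 7: insert owl -> sets bits 0 3 -> bits=1111111011
Op 8: query owl -> checks bit0=1, bit3=1 (all 1) -> maybe
Op 9: insert cat -> sets bits 0 2 3 -> bits=1111111011
Op 10: insert rat -> sets bits 4 8 9 -> bits=1111111011
Op 11: query ape -> checks bit2=1, bit5=1, bit6=1 (all 1) -> maybe
Query results in order: maybe no maybe maybe maybe

Answer: maybe no maybe maybe maybe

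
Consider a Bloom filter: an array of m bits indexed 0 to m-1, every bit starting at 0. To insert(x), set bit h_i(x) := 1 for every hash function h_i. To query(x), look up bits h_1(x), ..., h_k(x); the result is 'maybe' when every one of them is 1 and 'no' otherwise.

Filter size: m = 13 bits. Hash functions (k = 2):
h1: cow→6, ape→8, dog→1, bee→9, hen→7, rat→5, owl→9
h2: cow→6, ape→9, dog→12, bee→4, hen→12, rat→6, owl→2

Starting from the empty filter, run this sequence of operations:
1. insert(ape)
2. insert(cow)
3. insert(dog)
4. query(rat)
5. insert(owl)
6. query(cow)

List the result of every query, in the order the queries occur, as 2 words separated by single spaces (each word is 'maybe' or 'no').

Start: bits=0000000000000
Op 1: insert ape -> sets bits 8 9 -> bits=0000000011000
Op 2: insert cow -> sets bits 6 -> bits=0000001011000
Op 3: insert dog -> sets bits 1 12 -> bits=0100001011001
Op 4: query rat -> checks bit5=0, bit6=1 (has a 0) -> no
Op 5: insert owl -> sets bits 2 9 -> bits=0110001011001
Op 6: query cow -> checks bit6=1 (all 1) -> maybe
Query results in order: no maybe

Answer: no maybe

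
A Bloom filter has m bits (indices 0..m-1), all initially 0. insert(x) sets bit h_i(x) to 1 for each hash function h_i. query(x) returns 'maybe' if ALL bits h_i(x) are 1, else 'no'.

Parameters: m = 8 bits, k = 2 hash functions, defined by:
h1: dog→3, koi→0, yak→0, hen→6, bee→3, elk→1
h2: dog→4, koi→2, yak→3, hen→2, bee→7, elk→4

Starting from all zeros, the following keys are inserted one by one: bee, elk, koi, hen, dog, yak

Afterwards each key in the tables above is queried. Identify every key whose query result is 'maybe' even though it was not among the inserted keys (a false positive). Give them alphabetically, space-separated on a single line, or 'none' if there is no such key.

Answer: none

Derivation:
Start: bits=00000000
After insert 'bee': sets bits 3 7 -> bits=00010001
After insert 'elk': sets bits 1 4 -> bits=01011001
After insert 'koi': sets bits 0 2 -> bits=11111001
After insert 'hen': sets bits 2 6 -> bits=11111011
After insert 'dog': sets bits 3 4 -> bits=11111011
After insert 'yak': sets bits 0 3 -> bits=11111011
Not inserted: (none) — query each against bits=11111011:
False positives (alphabetical): none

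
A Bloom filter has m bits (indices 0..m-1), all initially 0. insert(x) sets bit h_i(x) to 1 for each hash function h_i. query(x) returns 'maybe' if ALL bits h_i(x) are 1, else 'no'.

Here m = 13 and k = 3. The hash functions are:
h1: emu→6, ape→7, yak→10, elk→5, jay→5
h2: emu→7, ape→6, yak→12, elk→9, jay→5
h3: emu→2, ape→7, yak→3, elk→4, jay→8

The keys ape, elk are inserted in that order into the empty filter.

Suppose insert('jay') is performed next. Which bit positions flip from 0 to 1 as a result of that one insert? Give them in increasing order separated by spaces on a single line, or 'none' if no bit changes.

Answer: 8

Derivation:
Start: bits=0000000000000
After insert 'ape': sets bits 6 7 -> bits=0000001100000
After insert 'elk': sets bits 4 5 9 -> bits=0000111101000
insert 'jay' would touch bits 5 8; currently bit5=1, bit8=0
Bits that are 0 among those (would change 0->1): 8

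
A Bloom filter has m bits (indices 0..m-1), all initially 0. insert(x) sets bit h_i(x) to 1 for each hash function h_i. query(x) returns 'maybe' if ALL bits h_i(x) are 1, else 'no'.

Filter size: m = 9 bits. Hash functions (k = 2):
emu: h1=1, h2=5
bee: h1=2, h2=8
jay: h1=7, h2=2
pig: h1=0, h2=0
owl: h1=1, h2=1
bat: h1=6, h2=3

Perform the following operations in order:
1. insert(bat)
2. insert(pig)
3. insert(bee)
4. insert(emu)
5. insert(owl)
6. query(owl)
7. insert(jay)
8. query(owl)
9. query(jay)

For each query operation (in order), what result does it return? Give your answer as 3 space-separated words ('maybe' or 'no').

Answer: maybe maybe maybe

Derivation:
Start: bits=000000000
Op 1: insert bat -> sets bits 3 6 -> bits=000100100
Op 2: insert pig -> sets bits 0 -> bits=100100100
Op 3: insert bee -> sets bits 2 8 -> bits=101100101
Op 4: insert emu -> sets bits 1 5 -> bits=111101101
Op 5: insert owl -> sets bits 1 -> bits=111101101
Op 6: query owl -> checks bit1=1 (all 1) -> maybe
Op 7: insert jay -> sets bits 2 7 -> bits=111101111
Op 8: query owl -> checks bit1=1 (all 1) -> maybe
Op 9: query jay -> checks bit2=1, bit7=1 (all 1) -> maybe
Query results in order: maybe maybe maybe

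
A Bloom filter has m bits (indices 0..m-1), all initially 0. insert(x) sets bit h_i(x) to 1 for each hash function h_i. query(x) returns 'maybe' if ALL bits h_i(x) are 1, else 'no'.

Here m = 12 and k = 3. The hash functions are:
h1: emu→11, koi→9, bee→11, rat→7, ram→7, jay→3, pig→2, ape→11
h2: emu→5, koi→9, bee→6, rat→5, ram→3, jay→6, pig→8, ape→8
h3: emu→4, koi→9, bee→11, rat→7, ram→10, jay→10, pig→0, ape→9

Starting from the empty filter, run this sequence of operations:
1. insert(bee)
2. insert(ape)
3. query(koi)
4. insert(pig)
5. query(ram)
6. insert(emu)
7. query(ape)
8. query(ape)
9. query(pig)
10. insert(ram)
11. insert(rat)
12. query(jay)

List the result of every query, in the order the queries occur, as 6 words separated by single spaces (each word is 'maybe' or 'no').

Answer: maybe no maybe maybe maybe maybe

Derivation:
Start: bits=000000000000
Op 1: insert bee -> sets bits 6 11 -> bits=000000100001
Op 2: insert ape -> sets bits 8 9 11 -> bits=000000101101
Op 3: query koi -> checks bit9=1 (all 1) -> maybe
Op 4: insert pig -> sets bits 0 2 8 -> bits=101000101101
Op 5: query ram -> checks bit3=0, bit7=0, bit10=0 (has a 0) -> no
Op 6: insert emu -> sets bits 4 5 11 -> bits=101011101101
Op 7: query ape -> checks bit8=1, bit9=1, bit11=1 (all 1) -> maybe
Op 8: query ape -> checks bit8=1, bit9=1, bit11=1 (all 1) -> maybe
Op 9: query pig -> checks bit0=1, bit2=1, bit8=1 (all 1) -> maybe
Op 10: insert ram -> sets bits 3 7 10 -> bits=101111111111
Op 11: insert rat -> sets bits 5 7 -> bits=101111111111
Op 12: query jay -> checks bit3=1, bit6=1, bit10=1 (all 1) -> maybe
Query results in order: maybe no maybe maybe maybe maybe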